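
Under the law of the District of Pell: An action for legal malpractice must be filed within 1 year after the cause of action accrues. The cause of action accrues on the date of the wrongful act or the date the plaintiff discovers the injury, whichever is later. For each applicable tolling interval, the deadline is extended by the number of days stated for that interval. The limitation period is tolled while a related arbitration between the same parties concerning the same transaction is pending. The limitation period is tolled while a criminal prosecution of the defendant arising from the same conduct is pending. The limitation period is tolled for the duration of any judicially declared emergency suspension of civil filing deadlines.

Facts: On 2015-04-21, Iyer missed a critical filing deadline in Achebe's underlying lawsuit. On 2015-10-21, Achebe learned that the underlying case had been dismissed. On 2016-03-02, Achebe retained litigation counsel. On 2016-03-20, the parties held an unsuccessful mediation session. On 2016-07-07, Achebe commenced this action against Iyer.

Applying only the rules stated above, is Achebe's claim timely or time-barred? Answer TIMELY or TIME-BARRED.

Taking the later of the act (2015-04-21) and discovery (2015-10-21), the claim accrued on 2015-10-21.
1 year from 2015-10-21 is 2016-10-21.
Nothing else in the chronology tolls or restarts the period.
Filing on 2016-07-07 beat the 2016-10-21 deadline — the action is timely.

TIMELY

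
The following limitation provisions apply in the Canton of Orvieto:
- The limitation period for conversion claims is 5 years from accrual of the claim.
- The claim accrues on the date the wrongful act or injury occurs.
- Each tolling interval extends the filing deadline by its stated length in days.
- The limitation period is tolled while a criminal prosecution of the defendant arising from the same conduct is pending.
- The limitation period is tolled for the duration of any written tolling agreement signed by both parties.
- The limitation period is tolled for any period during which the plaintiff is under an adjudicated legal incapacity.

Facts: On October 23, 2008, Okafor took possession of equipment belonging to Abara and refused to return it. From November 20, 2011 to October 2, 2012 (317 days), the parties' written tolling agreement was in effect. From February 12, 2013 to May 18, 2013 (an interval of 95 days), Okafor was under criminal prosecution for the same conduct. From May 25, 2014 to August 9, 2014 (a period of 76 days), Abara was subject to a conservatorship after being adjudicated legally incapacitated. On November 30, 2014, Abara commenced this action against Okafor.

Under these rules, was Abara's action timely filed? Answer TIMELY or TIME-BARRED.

TIMELY

The claim accrued on October 23, 2008, the date of the act.
5 years from October 23, 2008 is October 23, 2013.
Because the written tolling agreement ran from November 20, 2011 to October 2, 2012, the deadline is extended by 317 days to September 5, 2014.
The period was tolled for 95 days by the pending criminal prosecution (February 12, 2013 to May 18, 2013), pushing the deadline to December 9, 2014.
The period was tolled for 76 days by the plaintiff's legal incapacity (May 25, 2014 to August 9, 2014), pushing the deadline to February 23, 2015.
Abara filed on November 30, 2014, before the February 23, 2015 deadline, so the action is timely.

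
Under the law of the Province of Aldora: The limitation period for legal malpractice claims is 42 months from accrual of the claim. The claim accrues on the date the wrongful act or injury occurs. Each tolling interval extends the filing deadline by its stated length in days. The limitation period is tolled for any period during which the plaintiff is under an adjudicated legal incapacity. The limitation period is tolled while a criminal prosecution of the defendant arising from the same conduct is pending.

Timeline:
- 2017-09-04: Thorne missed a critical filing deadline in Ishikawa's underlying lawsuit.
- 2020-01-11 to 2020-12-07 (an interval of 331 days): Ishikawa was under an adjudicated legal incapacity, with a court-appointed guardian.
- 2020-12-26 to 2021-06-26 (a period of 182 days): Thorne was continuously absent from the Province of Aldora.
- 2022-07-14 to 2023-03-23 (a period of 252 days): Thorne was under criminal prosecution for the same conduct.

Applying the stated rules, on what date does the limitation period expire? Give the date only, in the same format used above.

2022-01-29

The claim accrued on 2017-09-04, the date of the act.
The untolled deadline — 42 months after 2017-09-04 — is 2021-03-04.
Because the plaintiff's legal incapacity ran from 2020-01-11 to 2020-12-07, the deadline is extended by 331 days to 2022-01-29.
The pending criminal prosecution from 2022-07-14 to 2023-03-23 began after the period had already run on 2022-01-29, so it has no tolling effect.
The defendant's absence from the jurisdiction from 2020-12-26 to 2021-06-26 does not toll the period, because no stated rule makes the defendant's absence a tolling event.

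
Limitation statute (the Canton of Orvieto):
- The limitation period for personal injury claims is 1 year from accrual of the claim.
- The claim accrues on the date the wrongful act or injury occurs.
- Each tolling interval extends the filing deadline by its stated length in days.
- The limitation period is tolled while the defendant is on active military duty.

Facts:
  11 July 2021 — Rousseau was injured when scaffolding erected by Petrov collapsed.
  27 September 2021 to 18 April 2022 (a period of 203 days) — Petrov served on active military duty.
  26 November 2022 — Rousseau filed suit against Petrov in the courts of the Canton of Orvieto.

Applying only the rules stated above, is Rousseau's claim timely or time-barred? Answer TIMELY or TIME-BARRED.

The limitation period began to run on 11 July 2021.
Adding the 1 year base period to 11 July 2021 gives a deadline of 11 July 2022, before any tolling.
The period was tolled for 203 days by the defendant's active military service (27 September 2021 to 18 April 2022), pushing the deadline to 30 January 2023.
The 26 November 2022 filing precedes the 30 January 2023 deadline; the claim is timely.

TIMELY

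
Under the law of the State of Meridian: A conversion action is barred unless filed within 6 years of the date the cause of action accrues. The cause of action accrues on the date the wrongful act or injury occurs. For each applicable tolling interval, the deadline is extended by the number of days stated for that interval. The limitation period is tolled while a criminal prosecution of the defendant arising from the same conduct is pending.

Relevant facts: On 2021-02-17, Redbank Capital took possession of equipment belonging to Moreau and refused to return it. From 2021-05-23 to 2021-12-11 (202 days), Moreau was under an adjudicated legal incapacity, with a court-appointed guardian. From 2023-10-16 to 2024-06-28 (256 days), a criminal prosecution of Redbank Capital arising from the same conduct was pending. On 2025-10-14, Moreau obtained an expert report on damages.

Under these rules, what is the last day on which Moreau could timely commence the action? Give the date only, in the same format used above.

2027-10-31

The cause of action accrued on 2021-02-17, the date of the act.
Adding the 6 years base period to 2021-02-17 gives a deadline of 2027-02-17, before any tolling.
The period was tolled for 256 days by the pending criminal prosecution (2023-10-16 to 2024-06-28), pushing the deadline to 2027-10-31.
The plaintiff's legal incapacity from 2021-05-23 to 2021-12-11 does not toll the period, because no stated rule makes the plaintiff's incapacity a tolling event.
The other events in the timeline have no effect on the limitation period under the stated rules.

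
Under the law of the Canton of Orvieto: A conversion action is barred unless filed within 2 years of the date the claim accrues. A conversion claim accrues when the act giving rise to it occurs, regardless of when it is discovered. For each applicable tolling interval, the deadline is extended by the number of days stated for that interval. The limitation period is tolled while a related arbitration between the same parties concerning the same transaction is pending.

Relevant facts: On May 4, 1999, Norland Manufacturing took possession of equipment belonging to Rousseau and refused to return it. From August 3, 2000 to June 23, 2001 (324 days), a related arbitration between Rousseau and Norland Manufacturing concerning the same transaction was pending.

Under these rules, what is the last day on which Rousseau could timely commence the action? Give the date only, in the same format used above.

The claim accrued on May 4, 1999, the date of the act.
Adding the 2 years base period to May 4, 1999 gives a deadline of May 4, 2001, before any tolling.
The pending related arbitration from August 3, 2000 to June 23, 2001 tolled the period for 324 days, extending the deadline to March 24, 2002.

March 24, 2002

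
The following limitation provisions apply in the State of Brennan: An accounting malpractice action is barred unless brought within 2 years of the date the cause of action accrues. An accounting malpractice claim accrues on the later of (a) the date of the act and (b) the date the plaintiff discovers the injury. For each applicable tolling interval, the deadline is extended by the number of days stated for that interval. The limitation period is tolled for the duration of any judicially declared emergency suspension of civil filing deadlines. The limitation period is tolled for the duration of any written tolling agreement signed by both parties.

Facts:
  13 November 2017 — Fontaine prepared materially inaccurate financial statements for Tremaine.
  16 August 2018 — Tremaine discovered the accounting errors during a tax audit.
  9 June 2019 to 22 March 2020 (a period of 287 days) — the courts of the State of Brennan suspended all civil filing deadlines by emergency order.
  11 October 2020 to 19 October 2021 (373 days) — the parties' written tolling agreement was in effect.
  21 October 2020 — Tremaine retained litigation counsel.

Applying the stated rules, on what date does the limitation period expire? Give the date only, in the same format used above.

7 June 2022

Taking the later of the act (13 November 2017) and discovery (16 August 2018), the claim accrued on 16 August 2018.
The untolled deadline — 2 years after 16 August 2018 — is 16 August 2020.
The period was tolled for 287 days by the emergency suspension of filing deadlines (9 June 2019 to 22 March 2020), pushing the deadline to 30 May 2021.
The period was tolled for 373 days by the written tolling agreement (11 October 2020 to 19 October 2021), pushing the deadline to 7 June 2022.
None of the other events listed affects the running of the period under the stated rules.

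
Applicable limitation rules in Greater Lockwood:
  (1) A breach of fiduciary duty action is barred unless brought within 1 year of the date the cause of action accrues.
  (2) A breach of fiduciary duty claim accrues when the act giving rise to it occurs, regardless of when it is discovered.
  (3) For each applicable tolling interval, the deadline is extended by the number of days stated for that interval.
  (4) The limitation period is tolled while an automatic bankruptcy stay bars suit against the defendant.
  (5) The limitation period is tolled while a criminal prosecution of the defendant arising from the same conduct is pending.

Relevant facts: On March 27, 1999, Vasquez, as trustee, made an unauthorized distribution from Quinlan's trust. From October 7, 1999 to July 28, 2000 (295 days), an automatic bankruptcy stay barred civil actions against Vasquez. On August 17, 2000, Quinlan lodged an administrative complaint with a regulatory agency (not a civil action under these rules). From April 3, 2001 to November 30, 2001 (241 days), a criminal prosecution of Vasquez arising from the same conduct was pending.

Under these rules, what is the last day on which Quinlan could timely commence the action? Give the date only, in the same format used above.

January 16, 2001

The claim accrued on March 27, 1999, when the wrongful act occurred.
1 year from March 27, 1999 is March 27, 2000.
The automatic bankruptcy stay from October 7, 1999 to July 28, 2000 tolled the period for 295 days, extending the deadline to January 16, 2001.
The pending criminal prosecution starting April 3, 2001 came too late — the period had run on January 16, 2001 — and so does not extend the deadline.
None of the other events listed affects the running of the period under the stated rules.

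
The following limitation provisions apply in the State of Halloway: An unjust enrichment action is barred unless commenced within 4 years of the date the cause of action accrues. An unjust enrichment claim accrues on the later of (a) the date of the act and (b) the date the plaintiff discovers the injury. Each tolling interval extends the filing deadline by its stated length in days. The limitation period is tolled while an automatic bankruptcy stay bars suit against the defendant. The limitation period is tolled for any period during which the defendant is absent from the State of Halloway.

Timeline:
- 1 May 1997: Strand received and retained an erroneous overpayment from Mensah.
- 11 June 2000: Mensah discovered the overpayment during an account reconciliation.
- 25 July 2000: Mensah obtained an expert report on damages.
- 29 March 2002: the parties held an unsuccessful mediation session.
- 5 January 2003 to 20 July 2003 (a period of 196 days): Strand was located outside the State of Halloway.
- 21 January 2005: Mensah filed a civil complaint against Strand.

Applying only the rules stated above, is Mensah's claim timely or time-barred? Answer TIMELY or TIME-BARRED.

Taking the later of the act (1 May 1997) and discovery (11 June 2000), the claim accrued on 11 June 2000.
4 years from 11 June 2000 is 11 June 2004.
The period was tolled for 196 days by the defendant's absence from the jurisdiction (5 January 2003 to 20 July 2003), pushing the deadline to 24 December 2004.
None of the other events listed affects the running of the period under the stated rules.
The 21 January 2005 filing falls after the 24 December 2004 deadline; the claim is time-barred.

TIME-BARRED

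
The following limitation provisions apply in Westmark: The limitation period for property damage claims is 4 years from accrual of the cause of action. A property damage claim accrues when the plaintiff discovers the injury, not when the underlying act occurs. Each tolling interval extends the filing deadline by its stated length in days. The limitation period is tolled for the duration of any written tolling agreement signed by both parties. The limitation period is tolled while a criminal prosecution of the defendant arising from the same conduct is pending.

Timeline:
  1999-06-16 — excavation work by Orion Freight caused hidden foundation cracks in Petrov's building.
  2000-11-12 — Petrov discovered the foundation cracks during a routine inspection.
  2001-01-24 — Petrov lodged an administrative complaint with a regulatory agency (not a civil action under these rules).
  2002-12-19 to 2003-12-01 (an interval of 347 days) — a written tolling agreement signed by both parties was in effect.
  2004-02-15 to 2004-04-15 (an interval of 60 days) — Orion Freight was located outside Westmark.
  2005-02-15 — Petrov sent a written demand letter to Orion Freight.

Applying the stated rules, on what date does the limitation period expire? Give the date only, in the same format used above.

2005-10-25

Accrual is tied to discovery, so the period began on 2000-11-12 rather than on 1999-06-16 when the act occurred.
Adding the 4 years base period to 2000-11-12 gives a deadline of 2004-11-12, before any tolling.
The written tolling agreement from 2002-12-19 to 2003-12-01 tolled the period for 347 days, extending the deadline to 2005-10-25.
Although the defendant's absence ran from 2004-02-15 to 2004-04-15, the stated rules do not make that a tolling event, so it is disregarded.
None of the other events listed affects the running of the period under the stated rules.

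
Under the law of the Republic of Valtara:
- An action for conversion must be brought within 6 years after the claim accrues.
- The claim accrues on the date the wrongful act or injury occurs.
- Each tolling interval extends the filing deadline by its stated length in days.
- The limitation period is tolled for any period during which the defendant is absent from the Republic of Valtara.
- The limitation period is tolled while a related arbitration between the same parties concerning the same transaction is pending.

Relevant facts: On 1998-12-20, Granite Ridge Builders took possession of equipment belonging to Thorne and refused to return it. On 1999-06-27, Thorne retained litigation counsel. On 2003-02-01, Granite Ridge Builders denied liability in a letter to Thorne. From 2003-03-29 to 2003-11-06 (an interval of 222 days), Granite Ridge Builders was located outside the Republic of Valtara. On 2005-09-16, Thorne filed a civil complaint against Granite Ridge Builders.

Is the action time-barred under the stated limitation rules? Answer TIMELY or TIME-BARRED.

TIME-BARRED

The limitation period began to run on 1998-12-20.
Adding the 6 years base period to 1998-12-20 gives a deadline of 2004-12-20, before any tolling.
Because the defendant's absence from the jurisdiction ran from 2003-03-29 to 2003-11-06, the deadline is extended by 222 days to 2005-07-30.
The other events in the timeline have no effect on the limitation period under the stated rules.
The 2005-09-16 filing falls after the 2005-07-30 deadline; the claim is time-barred.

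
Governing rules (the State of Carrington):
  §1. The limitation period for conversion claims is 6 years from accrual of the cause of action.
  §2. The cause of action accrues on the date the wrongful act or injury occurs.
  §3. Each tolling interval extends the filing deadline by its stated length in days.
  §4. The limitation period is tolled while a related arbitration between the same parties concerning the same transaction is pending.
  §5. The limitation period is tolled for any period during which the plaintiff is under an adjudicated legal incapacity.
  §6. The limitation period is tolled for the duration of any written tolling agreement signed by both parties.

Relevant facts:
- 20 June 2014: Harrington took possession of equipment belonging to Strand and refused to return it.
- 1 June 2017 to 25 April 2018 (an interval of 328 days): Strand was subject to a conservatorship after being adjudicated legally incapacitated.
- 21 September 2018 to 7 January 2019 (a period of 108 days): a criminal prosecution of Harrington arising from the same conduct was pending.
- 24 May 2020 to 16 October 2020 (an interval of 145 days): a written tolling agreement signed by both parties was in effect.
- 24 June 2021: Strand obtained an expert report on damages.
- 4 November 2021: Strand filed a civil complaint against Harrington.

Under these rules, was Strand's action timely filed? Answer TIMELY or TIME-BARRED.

The limitation period began to run on 20 June 2014.
Adding the 6 years base period to 20 June 2014 gives a deadline of 20 June 2020, before any tolling.
Because the plaintiff's legal incapacity ran from 1 June 2017 to 25 April 2018, the deadline is extended by 328 days to 14 May 2021.
Because the written tolling agreement ran from 24 May 2020 to 16 October 2020, the deadline is extended by 145 days to 6 October 2021.
Although a criminal prosecution ran from 21 September 2018 to 7 January 2019, the stated rules do not make that a tolling event, so it is disregarded.
None of the other events listed affects the running of the period under the stated rules.
Filing on 4 November 2021 missed the 6 October 2021 deadline — the action is time-barred.

TIME-BARRED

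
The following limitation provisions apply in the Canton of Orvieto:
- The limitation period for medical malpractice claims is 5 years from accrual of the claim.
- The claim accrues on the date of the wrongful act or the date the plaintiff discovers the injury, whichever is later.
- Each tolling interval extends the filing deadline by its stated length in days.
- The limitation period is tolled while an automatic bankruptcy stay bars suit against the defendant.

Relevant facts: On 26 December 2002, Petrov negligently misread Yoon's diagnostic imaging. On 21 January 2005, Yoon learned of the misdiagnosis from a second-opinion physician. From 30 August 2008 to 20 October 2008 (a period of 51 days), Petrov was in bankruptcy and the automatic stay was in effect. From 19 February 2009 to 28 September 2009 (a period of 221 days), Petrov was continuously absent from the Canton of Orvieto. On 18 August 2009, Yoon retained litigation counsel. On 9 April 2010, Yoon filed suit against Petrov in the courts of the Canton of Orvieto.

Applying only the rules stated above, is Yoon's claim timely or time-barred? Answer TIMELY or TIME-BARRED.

Because discovery on 21 January 2005 post-dates the 26 December 2002 act, accrual under the later-of rule falls on 21 January 2005.
The untolled deadline — 5 years after 21 January 2005 — is 21 January 2010.
The period was tolled for 51 days by the automatic bankruptcy stay (30 August 2008 to 20 October 2008), pushing the deadline to 13 March 2010.
Although the defendant's absence ran from 19 February 2009 to 28 September 2009, the stated rules do not make that a tolling event, so it is disregarded.
None of the other events listed affects the running of the period under the stated rules.
Yoon filed on 9 April 2010, after the 13 March 2010 deadline, so the action is time-barred.

TIME-BARRED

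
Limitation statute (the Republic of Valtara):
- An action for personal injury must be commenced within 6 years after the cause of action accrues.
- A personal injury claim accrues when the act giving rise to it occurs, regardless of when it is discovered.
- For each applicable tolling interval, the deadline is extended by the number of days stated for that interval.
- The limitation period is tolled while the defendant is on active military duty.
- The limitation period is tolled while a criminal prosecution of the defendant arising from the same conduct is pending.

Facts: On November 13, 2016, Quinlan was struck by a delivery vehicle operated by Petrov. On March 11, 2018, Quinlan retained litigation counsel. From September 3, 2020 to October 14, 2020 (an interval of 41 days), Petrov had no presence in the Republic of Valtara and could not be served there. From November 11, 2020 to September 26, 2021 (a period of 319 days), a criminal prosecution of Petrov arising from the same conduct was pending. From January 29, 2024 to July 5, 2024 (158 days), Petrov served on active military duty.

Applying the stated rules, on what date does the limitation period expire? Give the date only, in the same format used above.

The limitation period began to run on November 13, 2016.
6 years from November 13, 2016 is November 13, 2022.
The period was tolled for 319 days by the pending criminal prosecution (November 11, 2020 to September 26, 2021), pushing the deadline to September 28, 2023.
By the time the defendant's active military service began on January 29, 2024, the limitation period had already expired on September 28, 2023; that interval cannot revive it.
The defendant's absence from the jurisdiction from September 3, 2020 to October 14, 2020 does not toll the period, because no stated rule makes the defendant's absence a tolling event.
Nothing else in the chronology tolls or restarts the period.

September 28, 2023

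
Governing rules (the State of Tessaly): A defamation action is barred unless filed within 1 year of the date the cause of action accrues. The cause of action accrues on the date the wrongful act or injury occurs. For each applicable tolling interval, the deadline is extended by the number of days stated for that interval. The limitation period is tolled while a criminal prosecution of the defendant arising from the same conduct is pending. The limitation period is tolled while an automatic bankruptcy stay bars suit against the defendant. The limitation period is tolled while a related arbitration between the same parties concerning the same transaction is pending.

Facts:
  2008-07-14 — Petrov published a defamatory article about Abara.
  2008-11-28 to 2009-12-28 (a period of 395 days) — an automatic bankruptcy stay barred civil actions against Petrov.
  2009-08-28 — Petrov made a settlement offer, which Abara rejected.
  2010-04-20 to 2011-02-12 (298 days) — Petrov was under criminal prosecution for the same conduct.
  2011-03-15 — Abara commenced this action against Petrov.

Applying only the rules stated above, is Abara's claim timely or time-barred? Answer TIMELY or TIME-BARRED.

The limitation period began to run on 2008-07-14.
1 year from 2008-07-14 is 2009-07-14.
The period was tolled for 395 days by the automatic bankruptcy stay (2008-11-28 to 2009-12-28), pushing the deadline to 2010-08-13.
Because the pending criminal prosecution ran from 2010-04-20 to 2011-02-12, the deadline is extended by 298 days to 2011-06-07.
Nothing else in the chronology tolls or restarts the period.
The 2011-03-15 filing precedes the 2011-06-07 deadline; the claim is timely.

TIMELY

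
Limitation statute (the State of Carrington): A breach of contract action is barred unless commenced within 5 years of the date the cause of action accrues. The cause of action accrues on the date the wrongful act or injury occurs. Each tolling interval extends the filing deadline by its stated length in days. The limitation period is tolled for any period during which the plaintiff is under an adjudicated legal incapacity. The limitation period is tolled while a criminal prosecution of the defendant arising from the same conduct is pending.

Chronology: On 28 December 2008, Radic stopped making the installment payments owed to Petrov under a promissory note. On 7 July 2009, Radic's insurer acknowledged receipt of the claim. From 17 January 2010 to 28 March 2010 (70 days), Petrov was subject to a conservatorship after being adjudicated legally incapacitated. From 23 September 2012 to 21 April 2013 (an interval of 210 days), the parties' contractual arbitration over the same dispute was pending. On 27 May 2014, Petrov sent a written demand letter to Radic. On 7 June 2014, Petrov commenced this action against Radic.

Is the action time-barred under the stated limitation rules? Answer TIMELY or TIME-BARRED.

TIME-BARRED

The cause of action accrued on 28 December 2008, the date of the act.
The untolled deadline — 5 years after 28 December 2008 — is 28 December 2013.
The plaintiff's legal incapacity from 17 January 2010 to 28 March 2010 tolled the period for 70 days, extending the deadline to 8 March 2014.
The pending related arbitration from 23 September 2012 to 21 April 2013 does not toll the period, because no stated rule makes a pending arbitration a tolling event.
None of the other events listed affects the running of the period under the stated rules.
Filing on 7 June 2014 missed the 8 March 2014 deadline — the action is time-barred.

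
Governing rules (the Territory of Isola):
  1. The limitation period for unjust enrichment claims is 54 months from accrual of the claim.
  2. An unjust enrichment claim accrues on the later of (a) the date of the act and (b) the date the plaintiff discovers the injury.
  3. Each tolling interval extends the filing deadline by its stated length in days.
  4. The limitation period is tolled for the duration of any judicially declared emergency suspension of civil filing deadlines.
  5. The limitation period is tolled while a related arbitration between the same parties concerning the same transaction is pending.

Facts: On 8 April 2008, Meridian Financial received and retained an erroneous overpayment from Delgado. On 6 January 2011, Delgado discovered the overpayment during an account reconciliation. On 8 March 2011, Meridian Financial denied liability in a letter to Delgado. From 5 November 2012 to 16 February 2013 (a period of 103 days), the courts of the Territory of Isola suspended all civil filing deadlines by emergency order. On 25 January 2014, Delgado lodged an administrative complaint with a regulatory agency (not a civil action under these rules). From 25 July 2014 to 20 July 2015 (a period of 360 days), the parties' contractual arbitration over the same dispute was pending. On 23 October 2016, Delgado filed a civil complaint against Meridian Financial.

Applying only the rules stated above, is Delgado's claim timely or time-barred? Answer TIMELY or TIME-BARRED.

TIME-BARRED

Taking the later of the act (8 April 2008) and discovery (6 January 2011), the claim accrued on 6 January 2011.
54 months from 6 January 2011 is 6 July 2015.
Because the emergency suspension of filing deadlines ran from 5 November 2012 to 16 February 2013, the deadline is extended by 103 days to 17 October 2015.
The pending related arbitration from 25 July 2014 to 20 July 2015 tolled the period for 360 days, extending the deadline to 11 October 2016.
Nothing else in the chronology tolls or restarts the period.
The 23 October 2016 filing falls after the 11 October 2016 deadline; the claim is time-barred.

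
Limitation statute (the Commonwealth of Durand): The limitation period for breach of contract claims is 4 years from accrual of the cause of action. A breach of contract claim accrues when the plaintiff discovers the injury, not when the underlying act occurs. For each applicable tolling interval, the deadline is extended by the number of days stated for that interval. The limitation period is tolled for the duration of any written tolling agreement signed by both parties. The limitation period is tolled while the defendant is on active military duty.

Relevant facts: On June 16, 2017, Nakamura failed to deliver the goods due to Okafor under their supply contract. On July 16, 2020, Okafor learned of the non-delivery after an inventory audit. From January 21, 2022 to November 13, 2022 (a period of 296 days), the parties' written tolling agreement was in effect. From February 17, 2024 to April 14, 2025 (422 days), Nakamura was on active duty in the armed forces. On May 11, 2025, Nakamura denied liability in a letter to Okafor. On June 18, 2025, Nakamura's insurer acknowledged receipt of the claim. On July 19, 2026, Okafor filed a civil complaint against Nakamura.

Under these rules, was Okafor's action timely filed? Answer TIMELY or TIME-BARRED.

Under the discovery rule, the claim accrued on July 16, 2020, when Okafor discovered the injury — not on the June 16, 2017 date of the underlying act.
Adding the 4 years base period to July 16, 2020 gives a deadline of July 16, 2024, before any tolling.
Because the written tolling agreement ran from January 21, 2022 to November 13, 2022, the deadline is extended by 296 days to May 8, 2025.
Because the defendant's active military service ran from February 17, 2024 to April 14, 2025, the deadline is extended by 422 days to July 4, 2026.
The other events in the timeline have no effect on the limitation period under the stated rules.
Okafor filed on July 19, 2026, after the July 4, 2026 deadline, so the action is time-barred.

TIME-BARRED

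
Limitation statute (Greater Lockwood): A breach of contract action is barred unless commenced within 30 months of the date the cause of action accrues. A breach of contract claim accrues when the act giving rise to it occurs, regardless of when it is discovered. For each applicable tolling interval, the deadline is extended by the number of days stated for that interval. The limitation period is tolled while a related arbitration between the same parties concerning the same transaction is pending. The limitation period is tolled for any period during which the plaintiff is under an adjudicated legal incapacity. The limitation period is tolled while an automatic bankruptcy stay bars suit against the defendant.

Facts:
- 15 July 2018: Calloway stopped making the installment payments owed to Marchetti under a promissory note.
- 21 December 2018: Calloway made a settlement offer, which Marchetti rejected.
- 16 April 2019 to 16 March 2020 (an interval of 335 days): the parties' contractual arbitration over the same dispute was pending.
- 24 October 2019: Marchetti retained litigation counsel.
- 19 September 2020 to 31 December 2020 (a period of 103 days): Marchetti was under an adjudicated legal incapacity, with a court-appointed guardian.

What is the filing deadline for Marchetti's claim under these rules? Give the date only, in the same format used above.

29 March 2022

The cause of action accrued on 15 July 2018, the date of the act.
30 months from 15 July 2018 is 15 January 2021.
The pending related arbitration from 16 April 2019 to 16 March 2020 tolled the period for 335 days, extending the deadline to 16 December 2021.
The plaintiff's legal incapacity from 19 September 2020 to 31 December 2020 tolled the period for 103 days, extending the deadline to 29 March 2022.
Nothing else in the chronology tolls or restarts the period.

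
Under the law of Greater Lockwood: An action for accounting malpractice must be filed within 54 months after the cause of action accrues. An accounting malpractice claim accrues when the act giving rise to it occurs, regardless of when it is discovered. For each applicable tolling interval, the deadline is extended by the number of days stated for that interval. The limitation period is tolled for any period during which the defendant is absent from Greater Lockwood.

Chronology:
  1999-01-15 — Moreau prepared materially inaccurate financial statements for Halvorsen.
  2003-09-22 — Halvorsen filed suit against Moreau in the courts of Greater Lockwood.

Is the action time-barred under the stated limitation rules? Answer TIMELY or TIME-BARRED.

The limitation period began to run on 1999-01-15.
54 months from 1999-01-15 is 2003-07-15.
The 2003-09-22 filing falls after the 2003-07-15 deadline; the claim is time-barred.

TIME-BARRED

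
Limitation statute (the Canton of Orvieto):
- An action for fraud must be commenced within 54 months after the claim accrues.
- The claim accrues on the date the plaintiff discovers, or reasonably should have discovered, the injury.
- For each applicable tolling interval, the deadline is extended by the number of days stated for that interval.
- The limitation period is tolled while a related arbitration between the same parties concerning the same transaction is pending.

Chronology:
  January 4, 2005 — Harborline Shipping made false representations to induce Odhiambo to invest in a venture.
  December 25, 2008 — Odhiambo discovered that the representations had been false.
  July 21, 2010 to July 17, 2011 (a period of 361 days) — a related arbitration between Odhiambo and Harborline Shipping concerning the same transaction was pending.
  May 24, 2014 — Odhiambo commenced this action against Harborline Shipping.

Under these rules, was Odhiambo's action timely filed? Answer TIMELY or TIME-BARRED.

TIMELY

Accrual is tied to discovery, so the period began on December 25, 2008 rather than on January 4, 2005 when the act occurred.
54 months from December 25, 2008 is June 25, 2013.
Because the pending related arbitration ran from July 21, 2010 to July 17, 2011, the deadline is extended by 361 days to June 21, 2014.
The May 24, 2014 filing precedes the June 21, 2014 deadline; the claim is timely.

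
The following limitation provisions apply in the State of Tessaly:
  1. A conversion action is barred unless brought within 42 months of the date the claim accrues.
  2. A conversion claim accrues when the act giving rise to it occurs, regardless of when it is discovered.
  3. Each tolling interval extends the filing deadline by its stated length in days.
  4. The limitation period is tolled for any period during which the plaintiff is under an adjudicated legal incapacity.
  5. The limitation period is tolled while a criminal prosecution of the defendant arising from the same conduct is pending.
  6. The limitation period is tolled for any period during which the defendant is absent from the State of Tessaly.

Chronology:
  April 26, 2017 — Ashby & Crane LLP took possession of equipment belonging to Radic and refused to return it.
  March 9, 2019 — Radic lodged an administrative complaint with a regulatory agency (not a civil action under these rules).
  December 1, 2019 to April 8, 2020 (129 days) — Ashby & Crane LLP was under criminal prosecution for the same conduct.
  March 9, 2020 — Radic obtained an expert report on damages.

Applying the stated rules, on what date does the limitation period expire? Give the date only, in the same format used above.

March 4, 2021

The claim accrued on April 26, 2017, when the wrongful act occurred.
The untolled deadline — 42 months after April 26, 2017 — is October 26, 2020.
The period was tolled for 129 days by the pending criminal prosecution (December 1, 2019 to April 8, 2020), pushing the deadline to March 4, 2021.
None of the other events listed affects the running of the period under the stated rules.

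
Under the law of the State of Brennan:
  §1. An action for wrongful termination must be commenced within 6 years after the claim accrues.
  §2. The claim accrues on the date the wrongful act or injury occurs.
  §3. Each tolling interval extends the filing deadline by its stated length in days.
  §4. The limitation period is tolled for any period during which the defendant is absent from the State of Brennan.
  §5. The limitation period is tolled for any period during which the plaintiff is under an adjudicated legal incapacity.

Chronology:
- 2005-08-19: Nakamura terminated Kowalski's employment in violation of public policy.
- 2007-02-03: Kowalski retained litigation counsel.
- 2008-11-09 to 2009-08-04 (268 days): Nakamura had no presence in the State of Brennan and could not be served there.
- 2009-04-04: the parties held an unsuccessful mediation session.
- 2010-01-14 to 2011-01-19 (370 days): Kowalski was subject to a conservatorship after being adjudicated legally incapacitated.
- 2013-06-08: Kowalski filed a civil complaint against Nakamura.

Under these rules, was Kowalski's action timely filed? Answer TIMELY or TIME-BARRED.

TIME-BARRED

The claim accrued on 2005-08-19, the date of the act.
6 years from 2005-08-19 is 2011-08-19.
The defendant's absence from the jurisdiction from 2008-11-09 to 2009-08-04 tolled the period for 268 days, extending the deadline to 2012-05-13.
The period was tolled for 370 days by the plaintiff's legal incapacity (2010-01-14 to 2011-01-19), pushing the deadline to 2013-05-18.
None of the other events listed affects the running of the period under the stated rules.
The 2013-06-08 filing falls after the 2013-05-18 deadline; the claim is time-barred.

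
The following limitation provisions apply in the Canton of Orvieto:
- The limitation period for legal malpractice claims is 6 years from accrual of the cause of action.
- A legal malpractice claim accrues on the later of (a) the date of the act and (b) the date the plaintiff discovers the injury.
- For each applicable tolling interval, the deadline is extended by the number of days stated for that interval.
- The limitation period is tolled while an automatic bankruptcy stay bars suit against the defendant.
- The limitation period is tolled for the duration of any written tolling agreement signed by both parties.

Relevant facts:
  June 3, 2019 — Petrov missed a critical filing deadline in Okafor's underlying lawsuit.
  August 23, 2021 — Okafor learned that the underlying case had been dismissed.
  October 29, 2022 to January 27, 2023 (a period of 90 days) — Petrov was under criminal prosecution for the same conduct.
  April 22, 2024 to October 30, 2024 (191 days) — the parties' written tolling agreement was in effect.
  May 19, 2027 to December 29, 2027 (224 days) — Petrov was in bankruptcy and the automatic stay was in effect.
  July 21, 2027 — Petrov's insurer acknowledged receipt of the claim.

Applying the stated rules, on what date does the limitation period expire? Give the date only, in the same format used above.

October 11, 2028

Because discovery on August 23, 2021 post-dates the June 3, 2019 act, accrual under the later-of rule falls on August 23, 2021.
The untolled deadline — 6 years after August 23, 2021 — is August 23, 2027.
The written tolling agreement from April 22, 2024 to October 30, 2024 tolled the period for 191 days, extending the deadline to March 1, 2028.
The automatic bankruptcy stay from May 19, 2027 to December 29, 2027 tolled the period for 224 days, extending the deadline to October 11, 2028.
The pending criminal prosecution from October 29, 2022 to January 27, 2023 does not toll the period, because no stated rule makes a criminal prosecution a tolling event.
The other events in the timeline have no effect on the limitation period under the stated rules.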